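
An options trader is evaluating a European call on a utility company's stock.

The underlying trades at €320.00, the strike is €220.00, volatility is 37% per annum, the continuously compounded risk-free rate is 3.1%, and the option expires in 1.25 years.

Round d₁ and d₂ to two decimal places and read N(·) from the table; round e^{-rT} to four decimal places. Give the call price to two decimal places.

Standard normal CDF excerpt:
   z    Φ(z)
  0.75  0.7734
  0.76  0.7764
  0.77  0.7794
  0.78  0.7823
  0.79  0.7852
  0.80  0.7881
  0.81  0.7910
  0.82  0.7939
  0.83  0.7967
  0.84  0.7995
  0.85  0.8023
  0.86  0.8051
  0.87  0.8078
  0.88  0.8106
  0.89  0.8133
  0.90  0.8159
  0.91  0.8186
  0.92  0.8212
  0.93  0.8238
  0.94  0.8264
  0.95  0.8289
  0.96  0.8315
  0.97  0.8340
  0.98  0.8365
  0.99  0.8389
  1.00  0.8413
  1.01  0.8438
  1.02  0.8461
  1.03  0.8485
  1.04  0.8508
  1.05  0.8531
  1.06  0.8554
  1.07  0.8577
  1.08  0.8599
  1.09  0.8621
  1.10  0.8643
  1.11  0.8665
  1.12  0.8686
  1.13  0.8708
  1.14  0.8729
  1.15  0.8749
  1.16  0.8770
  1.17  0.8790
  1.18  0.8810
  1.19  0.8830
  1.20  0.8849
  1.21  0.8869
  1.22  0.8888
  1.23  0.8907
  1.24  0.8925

T = 1.25;  σ√T = 0.4137
ln(S/K) + (r + σ²/2)T = ln(320/220) + (0.031 + 0.37²/2)·1.25 = 0.3747 + 0.1243 = 0.4990
d₁ = 0.4990 / 0.4137 = 1.2063 ⇒ 1.21
d₂ = d₁ − σ√T = 1.2063 − 0.4137 = 0.7926 ⇒ 0.79
e^(−rT) = e^(−0.031·1.25) = 0.9620
C = 320·N(1.21) − 220·0.9620·N(0.79) = 320·0.8869 − 220·0.9620·0.7852 = 283.8080 − 166.1797 = 117.6283

€117.63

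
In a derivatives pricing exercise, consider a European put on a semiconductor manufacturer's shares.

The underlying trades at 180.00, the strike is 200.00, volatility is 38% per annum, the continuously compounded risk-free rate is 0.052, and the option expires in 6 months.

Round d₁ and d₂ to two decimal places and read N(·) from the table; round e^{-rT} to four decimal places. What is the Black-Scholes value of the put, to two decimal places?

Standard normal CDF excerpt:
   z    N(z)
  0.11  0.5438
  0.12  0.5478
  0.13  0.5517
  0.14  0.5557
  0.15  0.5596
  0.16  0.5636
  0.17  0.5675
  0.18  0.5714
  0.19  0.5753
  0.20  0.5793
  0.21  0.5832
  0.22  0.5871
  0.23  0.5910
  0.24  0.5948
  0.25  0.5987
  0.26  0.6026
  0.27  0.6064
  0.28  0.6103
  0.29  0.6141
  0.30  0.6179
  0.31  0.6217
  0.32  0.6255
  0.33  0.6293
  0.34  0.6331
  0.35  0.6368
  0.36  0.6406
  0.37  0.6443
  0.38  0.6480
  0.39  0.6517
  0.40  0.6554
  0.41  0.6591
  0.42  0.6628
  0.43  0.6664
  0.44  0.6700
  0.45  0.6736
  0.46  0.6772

28.41

T = 0.5;  σ√T = 0.2687
ln(S/K) + (r + σ²/2)T = ln(180/200) + (0.052 + 0.38²/2)·0.5 = -0.1054 + 0.0621 = -0.0433
d₁ = -0.0433 / 0.2687 = -0.1610 ≈ -0.16
d₂ = d₁ − σ√T = -0.1610 − 0.2687 = -0.4297 ≈ -0.43
exp(−rT) = exp(−0.052·0.5) = 0.9743
P = 200·0.9743·N(0.43) − 180·N(0.16) = 200·0.9743·0.6664 − 180·0.5636 = 129.8547 − 101.4480 = 28.4067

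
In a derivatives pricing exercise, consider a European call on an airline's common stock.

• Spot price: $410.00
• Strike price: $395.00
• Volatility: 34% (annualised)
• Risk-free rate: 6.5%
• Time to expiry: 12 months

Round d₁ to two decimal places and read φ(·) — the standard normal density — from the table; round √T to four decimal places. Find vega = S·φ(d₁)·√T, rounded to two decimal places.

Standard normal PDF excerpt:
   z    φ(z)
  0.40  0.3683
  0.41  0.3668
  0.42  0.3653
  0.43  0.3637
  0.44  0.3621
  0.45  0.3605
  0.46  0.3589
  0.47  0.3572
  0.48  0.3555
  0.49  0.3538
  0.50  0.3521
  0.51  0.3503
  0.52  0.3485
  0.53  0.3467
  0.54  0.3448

σ√T = 0.34·√1 = 0.3400
d₁ = [ln(410/395) + (0.065 + 0.34²/2)·1] / 0.3400 = [0.0373 + 0.1228] / 0.3400 = 0.4708 → 0.47
√T = √1 = 1.0000
φ(d₁) = φ(0.47) = 0.3572
vega = S·φ(d₁)·√T = 410·0.3572·1.0000 = 146.4520
(Call and put vega coincide under Black-Scholes.)

146.45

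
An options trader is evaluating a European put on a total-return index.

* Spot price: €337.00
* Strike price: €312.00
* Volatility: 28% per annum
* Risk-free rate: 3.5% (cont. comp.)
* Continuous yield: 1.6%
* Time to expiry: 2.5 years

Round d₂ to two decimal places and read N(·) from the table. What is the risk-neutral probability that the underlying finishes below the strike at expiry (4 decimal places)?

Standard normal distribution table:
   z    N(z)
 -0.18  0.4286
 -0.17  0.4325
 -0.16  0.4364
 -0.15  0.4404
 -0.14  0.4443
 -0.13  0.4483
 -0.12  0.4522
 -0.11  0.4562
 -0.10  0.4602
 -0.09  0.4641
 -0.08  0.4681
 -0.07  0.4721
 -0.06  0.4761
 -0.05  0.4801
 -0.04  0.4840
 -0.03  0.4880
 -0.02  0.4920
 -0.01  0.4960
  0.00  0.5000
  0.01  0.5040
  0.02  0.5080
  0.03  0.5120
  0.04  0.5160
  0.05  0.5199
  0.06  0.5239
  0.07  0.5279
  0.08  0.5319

T = 2.5;  σ√T = 0.4427
d₁ = [ln(337/312) + (0.035 − 0.016 + ½·0.28²)·2.5] / (σ√T) = (0.0771 + 0.1455) / 0.4427 = 0.5028 ≈ 0.50
d₂ = 0.5028 − 0.4427 = 0.0600 ≈ 0.06
Pr(exercise) under Q = N(−d₂) = N(-0.06) = 0.4761

0.4761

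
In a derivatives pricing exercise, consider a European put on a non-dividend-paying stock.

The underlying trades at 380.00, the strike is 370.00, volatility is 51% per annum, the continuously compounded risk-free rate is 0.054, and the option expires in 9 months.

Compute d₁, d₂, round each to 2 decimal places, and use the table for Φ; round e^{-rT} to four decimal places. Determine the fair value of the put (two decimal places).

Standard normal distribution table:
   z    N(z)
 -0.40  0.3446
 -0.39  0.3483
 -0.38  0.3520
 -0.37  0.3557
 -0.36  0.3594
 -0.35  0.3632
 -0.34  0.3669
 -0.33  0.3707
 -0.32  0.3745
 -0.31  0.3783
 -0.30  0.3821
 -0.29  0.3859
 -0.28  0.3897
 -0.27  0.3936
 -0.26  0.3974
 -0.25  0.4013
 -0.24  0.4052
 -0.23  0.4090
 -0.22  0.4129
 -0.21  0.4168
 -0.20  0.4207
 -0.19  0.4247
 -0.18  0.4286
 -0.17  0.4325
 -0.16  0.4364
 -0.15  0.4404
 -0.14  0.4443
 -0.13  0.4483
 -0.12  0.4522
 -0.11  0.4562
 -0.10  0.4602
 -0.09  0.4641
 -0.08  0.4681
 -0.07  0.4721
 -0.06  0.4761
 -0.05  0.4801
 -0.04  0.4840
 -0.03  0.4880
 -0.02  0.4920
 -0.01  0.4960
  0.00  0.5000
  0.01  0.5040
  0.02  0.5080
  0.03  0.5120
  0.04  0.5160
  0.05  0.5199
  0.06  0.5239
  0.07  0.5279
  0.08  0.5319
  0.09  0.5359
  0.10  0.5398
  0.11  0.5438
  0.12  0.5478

σ√T = 0.51 × 0.8660 = 0.4417
d₁ = [ln(380/370) + (0.054 + 0.51²/2)·0.75] / 0.4417 = [0.0267 + 0.1380] / 0.4417 = 0.3729 ≈ 0.37
d₂ = d₁ − σ√T = 0.3729 − 0.4417 = -0.0688 ≈ -0.07
e^(−rT) = e^(−0.054·0.75) = 0.9603
N(−d₂) = N(0.07) = 0.5279;  N(−d₁) = N(-0.37) = 0.3557
P = 370·0.9603·0.5279 − 380·0.3557 = 187.5687 − 135.1660 = 52.4027

52.40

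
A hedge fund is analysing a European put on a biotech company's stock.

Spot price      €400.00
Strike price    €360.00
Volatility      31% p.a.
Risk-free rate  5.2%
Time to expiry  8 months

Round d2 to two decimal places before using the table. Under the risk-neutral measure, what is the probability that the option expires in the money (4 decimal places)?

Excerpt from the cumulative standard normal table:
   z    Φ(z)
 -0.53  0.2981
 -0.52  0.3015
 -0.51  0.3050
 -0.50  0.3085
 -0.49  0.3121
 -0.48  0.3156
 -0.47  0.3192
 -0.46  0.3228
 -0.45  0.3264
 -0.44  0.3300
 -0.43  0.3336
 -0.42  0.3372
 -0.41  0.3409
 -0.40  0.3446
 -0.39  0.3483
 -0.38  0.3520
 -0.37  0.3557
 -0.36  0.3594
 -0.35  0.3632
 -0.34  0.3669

0.3336

σ√T = 0.31·√0.6667 = 0.2531
ln(S/K) + (r + σ²/2)T = ln(400/360) + (0.052 + 0.31²/2)·0.6667 = 0.1054 + 0.0667 = 0.1721
d₁ = 0.1721 / 0.2531 = 0.6798 ⇒ 0.68
d₂ = d₁ − σ√T = 0.6798 − 0.2531 = 0.4267 ⇒ 0.43
Pr(exercise) under Q = N(−d₂) = N(-0.43) = 0.3336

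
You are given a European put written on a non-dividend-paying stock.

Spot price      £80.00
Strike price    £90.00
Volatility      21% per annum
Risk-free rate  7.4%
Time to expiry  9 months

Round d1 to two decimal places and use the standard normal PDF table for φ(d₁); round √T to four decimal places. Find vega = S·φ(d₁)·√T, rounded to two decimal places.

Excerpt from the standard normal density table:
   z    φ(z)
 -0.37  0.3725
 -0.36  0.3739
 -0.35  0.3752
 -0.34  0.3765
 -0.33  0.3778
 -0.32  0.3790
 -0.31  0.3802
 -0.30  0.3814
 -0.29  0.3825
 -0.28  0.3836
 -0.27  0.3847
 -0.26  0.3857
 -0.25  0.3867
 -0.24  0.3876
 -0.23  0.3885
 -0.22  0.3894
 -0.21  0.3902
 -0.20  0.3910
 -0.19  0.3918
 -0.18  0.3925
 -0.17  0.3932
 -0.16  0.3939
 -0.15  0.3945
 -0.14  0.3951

26.79

T = 0.75;  σ√T = 0.1819
d₁ = [ln(80/90) + (0.074 + 0.21²/2)·0.75] / 0.1819 = [-0.1178 + 0.0720] / 0.1819 = -0.2515 ≈ -0.25
√T = √0.75 = 0.8660
φ(d₁) = φ(-0.25) = 0.3867
vega = S·φ(d₁)·√T = 80·0.3867·0.8660 = 26.7906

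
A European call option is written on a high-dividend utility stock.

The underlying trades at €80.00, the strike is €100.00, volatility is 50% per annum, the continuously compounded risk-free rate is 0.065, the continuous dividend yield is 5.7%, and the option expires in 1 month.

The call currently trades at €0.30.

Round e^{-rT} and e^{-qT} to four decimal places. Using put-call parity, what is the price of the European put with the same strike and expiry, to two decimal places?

€20.14

exp(−qT) = exp(−0.057·0.08333) = 0.9953;  exp(−rT) = exp(−0.065·0.08333) = 0.9946
Put-call parity: C − P = S·e^(−qT) − K·e^(−rT) = 80·0.9953 − 100·0.9946 = 79.6240 − 99.4600 = -19.8360
P = C − (C − P) = 0.30 − (-19.8360) = 20.1360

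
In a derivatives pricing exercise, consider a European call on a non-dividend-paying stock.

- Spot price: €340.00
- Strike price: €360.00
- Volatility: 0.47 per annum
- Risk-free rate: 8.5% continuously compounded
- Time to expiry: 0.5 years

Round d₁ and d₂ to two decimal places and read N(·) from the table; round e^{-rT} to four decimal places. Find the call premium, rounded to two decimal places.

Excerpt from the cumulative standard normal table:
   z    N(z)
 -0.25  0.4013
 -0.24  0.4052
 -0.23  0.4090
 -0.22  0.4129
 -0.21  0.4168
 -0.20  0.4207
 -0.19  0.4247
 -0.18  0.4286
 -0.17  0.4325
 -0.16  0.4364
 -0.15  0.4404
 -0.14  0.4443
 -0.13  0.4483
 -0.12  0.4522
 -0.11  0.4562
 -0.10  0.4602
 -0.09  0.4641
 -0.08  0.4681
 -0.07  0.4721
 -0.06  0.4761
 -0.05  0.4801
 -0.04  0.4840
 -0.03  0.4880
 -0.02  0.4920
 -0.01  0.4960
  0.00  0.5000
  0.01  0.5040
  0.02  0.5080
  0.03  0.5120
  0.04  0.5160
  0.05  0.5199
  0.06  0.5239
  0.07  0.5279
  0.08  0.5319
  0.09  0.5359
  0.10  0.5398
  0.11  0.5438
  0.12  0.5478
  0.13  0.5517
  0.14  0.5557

σ√T = 0.47·√0.5 = 0.3323
d₁ = [ln(340/360) + (0.085 + 0.47²/2)·0.5] / 0.3323 = [-0.0572 + 0.0977] / 0.3323 = 0.1221 → 0.12
d₂ = d₁ − σ√T = 0.1221 − 0.3323 = -0.2103 → -0.21
exp(−rT) = exp(−0.085·0.5) = 0.9584
N(d₁) = N(0.12) = 0.5478;  N(d₂) = N(-0.21) = 0.4168
C = 340·0.5478 − 360·0.9584·0.4168 = 186.2520 − 143.8060 = 42.4460

€42.45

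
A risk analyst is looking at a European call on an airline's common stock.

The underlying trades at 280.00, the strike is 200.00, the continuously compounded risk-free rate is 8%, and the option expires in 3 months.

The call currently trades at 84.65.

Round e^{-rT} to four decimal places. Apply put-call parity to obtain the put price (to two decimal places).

e^(−rT) = e^(−0.08·0.25) = 0.9802
Put-call parity: C − P = S − K·e^(−rT) = 280 − 200·0.9802 = 280 − 196.0400 = 83.9600
P = C − (C − P) = 84.65 − (83.9600) = 0.6900

0.69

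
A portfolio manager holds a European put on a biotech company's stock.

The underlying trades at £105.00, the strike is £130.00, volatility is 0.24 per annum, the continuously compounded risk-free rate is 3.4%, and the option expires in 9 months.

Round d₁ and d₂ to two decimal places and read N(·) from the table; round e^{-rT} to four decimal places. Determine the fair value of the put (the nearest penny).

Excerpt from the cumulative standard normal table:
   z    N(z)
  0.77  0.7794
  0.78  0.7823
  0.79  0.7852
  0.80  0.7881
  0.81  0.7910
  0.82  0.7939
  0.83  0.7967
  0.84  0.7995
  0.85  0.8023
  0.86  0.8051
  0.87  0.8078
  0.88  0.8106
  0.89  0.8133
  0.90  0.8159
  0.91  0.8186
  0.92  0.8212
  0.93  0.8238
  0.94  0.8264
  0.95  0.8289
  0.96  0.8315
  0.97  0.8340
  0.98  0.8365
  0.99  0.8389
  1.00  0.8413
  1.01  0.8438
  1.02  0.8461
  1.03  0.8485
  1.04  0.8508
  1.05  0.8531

£24.18

T = 0.75;  σ√T = 0.2078
ln(S/K) + (r + σ²/2)T = ln(105/130) + (0.034 + 0.24²/2)·0.75 = -0.2136 + 0.0471 = -0.1665
d₁ = -0.1665 / 0.2078 = -0.8009 ⇒ -0.80
d₂ = d₁ − σ√T = -0.8009 − 0.2078 = -1.0088 ⇒ -1.01
e^(−rT) = e^(−0.034·0.75) = 0.9748
N(−d₂) = N(1.01) = 0.8438;  N(−d₁) = N(0.80) = 0.7881
P = 130·0.9748·0.8438 − 105·0.7881 = 106.9297 − 82.7505 = 24.1792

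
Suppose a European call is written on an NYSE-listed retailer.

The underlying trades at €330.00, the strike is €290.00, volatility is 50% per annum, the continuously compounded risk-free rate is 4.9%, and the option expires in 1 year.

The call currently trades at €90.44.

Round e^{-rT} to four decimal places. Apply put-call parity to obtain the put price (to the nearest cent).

e^(−rT) = e^(−0.049·1) = 0.9522
Put-call parity: C − P = S − K·e^(−rT) = 330 − 290·0.9522 = 330 − 276.1380 = 53.8620
P = C − (C − P) = 90.44 − (53.8620) = 36.5780

€36.58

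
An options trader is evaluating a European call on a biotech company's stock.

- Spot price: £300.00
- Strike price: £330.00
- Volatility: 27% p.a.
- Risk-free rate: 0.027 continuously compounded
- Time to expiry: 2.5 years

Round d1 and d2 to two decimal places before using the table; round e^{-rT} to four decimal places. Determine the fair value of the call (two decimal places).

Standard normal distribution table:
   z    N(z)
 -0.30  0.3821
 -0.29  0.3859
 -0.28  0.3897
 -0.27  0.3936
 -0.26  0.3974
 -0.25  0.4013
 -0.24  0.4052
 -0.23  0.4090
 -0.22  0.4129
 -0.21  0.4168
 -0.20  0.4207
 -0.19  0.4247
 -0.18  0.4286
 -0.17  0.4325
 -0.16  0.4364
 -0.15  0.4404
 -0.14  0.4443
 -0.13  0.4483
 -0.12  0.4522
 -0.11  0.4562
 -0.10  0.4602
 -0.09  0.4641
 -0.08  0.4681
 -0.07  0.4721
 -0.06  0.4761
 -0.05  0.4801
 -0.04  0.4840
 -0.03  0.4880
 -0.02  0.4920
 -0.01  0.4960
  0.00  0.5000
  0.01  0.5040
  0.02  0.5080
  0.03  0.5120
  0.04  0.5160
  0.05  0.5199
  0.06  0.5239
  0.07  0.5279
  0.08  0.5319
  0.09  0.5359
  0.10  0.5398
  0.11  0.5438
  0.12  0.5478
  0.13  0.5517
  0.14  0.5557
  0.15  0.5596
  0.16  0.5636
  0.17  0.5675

£47.68

σ√T = 0.27·√2.5 = 0.4269
d₁ = [ln(300/330) + (0.027 + 0.27²/2)·2.5] / 0.4269 = [-0.0953 + 0.1586] / 0.4269 = 0.1483 which rounds to 0.15
d₂ = d₁ − σ√T = 0.1483 − 0.4269 = -0.2786 which rounds to -0.28
e^(−rT) = e^(−0.027·2.5) = 0.9347
N(d₁) = N(0.15) = 0.5596;  N(d₂) = N(-0.28) = 0.3897
C = 300·0.5596 − 330·0.9347·0.3897 = 167.8800 − 120.2034 = 47.6766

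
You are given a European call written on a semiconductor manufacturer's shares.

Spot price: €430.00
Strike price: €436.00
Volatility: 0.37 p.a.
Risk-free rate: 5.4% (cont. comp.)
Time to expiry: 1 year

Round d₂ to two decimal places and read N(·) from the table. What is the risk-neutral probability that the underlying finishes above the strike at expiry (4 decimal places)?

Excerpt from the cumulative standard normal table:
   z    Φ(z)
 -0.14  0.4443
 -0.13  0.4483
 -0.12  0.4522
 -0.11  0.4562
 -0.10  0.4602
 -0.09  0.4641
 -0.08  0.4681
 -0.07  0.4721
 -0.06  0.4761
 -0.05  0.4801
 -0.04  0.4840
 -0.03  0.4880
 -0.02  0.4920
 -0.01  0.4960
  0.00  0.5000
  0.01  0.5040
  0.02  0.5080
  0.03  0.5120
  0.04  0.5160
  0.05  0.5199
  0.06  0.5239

0.4681

T = 1;  σ√T = 0.3700
d₁ = [ln(430/436) + (0.054 + ½·0.37²)·1] / (σ√T) = (-0.0139 + 0.1225) / 0.3700 = 0.2935 which rounds to 0.29
d₂ = 0.2935 − 0.3700 = -0.0765 which rounds to -0.08
Pr(exercise) under Q = N(d₂) = 0.4681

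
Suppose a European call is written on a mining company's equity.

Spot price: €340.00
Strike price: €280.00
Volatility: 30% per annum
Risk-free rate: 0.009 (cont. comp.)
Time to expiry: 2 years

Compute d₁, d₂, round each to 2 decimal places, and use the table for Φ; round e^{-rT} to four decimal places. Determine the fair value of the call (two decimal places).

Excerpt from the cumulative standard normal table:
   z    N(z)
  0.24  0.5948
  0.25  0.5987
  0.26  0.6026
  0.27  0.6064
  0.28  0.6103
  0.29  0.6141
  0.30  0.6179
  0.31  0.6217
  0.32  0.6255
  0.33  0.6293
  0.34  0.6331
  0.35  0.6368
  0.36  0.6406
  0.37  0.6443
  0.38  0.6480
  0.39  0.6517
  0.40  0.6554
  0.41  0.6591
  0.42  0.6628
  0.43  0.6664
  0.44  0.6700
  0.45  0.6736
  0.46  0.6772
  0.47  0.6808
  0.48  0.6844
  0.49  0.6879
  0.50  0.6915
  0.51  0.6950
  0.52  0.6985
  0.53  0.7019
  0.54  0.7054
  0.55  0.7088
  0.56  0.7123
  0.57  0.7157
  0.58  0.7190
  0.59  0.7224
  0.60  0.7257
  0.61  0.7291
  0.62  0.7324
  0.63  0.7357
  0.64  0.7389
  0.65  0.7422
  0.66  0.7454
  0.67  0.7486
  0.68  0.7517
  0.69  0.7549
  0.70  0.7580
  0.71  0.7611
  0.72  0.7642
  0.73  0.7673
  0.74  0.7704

€89.89

σ√T = 0.3·√2 = 0.4243
d₁ = [ln(340/280) + (0.009 + 0.3²/2)·2] / 0.4243 = [0.1942 + 0.1080] / 0.4243 = 0.7122 which rounds to 0.71
d₂ = d₁ − σ√T = 0.7122 − 0.4243 = 0.2879 which rounds to 0.29
exp(−rT) = exp(−0.009·2) = 0.9822
C = 340·N(0.71) − 280·0.9822·N(0.29) = 340·0.7611 − 280·0.9822·0.6141 = 258.7740 − 168.8873 = 89.8867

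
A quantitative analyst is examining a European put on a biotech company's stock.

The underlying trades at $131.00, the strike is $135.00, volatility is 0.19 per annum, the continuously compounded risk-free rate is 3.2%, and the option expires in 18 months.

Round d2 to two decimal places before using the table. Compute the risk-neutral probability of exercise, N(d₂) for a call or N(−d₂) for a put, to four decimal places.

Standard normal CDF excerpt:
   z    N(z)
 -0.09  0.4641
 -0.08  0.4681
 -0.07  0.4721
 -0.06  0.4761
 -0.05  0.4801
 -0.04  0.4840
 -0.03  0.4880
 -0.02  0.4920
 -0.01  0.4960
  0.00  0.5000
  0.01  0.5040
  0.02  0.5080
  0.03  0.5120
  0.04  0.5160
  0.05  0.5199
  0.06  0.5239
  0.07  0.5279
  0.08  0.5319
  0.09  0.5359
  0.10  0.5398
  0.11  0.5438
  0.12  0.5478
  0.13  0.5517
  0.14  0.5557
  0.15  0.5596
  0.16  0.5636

σ√T = 0.19 × 1.2247 = 0.2327
d₁ = [ln(131/135) + (0.032 + 0.19²/2)·1.5] / 0.2327 = [-0.0301 + 0.0751] / 0.2327 = 0.1934 → 0.19
d₂ = d₁ − σ√T = 0.1934 − 0.2327 = -0.0393 → -0.04
Risk-neutral Pr[S_T < K] = N(−d₂) = N(0.04) = 0.5160

0.5160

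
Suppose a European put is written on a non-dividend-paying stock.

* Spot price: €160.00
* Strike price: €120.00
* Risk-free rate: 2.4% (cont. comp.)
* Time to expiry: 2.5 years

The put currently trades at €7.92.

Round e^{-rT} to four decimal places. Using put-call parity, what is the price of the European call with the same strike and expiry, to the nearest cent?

€54.90

exp(−rT) = exp(−0.024·2.5) = 0.9418
Put-call parity: C − P = S − K·e^(−rT) = 160 − 120·0.9418 = 160 − 113.0160 = 46.9840
C = P + (C − P) = 7.92 + (46.9840) = 54.9040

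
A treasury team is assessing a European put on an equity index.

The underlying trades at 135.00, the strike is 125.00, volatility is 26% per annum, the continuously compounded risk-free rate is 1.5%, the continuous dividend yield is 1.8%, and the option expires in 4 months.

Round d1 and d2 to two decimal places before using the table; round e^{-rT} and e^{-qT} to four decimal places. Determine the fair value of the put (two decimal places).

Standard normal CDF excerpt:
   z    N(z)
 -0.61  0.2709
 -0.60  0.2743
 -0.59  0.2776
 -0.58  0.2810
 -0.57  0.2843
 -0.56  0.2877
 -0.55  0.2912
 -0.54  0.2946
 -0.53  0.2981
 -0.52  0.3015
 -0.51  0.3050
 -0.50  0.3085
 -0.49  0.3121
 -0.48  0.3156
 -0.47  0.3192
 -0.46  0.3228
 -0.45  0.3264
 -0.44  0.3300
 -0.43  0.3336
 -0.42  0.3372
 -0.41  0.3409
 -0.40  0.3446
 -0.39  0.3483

σ√T = 0.26·√0.3333 = 0.1501
ln(S/K) + (r − q + σ²/2)T = ln(135/125) + (0.015 − 0.018 + 0.26²/2)·0.3333 = 0.0770 + 0.0103 = 0.0872
d₁ = 0.0872 / 0.1501 = 0.5811 ⇒ 0.58
d₂ = d₁ − σ√T = 0.5811 − 0.1501 = 0.4310 ⇒ 0.43
exp(−qT) = exp(−0.018·0.3333) = 0.9940;  exp(−rT) = exp(−0.015·0.3333) = 0.9950
P = 125·0.9950·N(-0.43) − 135·0.9940·N(-0.58) = 125·0.9950·0.3336 − 135·0.9940·0.2810 = 41.4915 − 37.7074 = 3.7841

3.78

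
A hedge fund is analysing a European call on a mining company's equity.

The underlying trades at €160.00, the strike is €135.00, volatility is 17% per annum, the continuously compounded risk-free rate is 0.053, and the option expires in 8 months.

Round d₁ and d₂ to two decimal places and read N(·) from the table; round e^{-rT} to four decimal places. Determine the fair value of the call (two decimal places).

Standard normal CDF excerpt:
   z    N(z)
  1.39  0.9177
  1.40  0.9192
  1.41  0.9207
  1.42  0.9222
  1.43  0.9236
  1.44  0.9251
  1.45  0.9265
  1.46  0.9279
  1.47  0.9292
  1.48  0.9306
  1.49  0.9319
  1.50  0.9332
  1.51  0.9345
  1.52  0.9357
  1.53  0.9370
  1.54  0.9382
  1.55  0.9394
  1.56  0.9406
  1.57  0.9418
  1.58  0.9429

€30.32

σ√T = 0.17 × 0.8165 = 0.1388
d₁ = [ln(160/135) + (0.053 + ½·0.17²)·0.6667] / (σ√T) = (0.1699 + 0.0450) / 0.1388 = 1.5480 ⇒ 1.55
d₂ = 1.5480 − 0.1388 = 1.4092 ⇒ 1.41
exp(−rT) = exp(−0.053·0.6667) = 0.9653
N(d₁) = N(1.55) = 0.9394;  N(d₂) = N(1.41) = 0.9207
C = 160·0.9394 − 135·0.9653·0.9207 = 150.3040 − 119.9815 = 30.3225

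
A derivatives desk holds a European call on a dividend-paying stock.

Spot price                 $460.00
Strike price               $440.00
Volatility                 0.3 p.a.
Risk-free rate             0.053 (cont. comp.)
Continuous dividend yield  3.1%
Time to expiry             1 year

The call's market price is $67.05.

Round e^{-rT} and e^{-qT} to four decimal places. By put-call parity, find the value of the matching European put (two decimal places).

e^(−qT) = e^(−0.031·1) = 0.9695;  e^(−rT) = e^(−0.053·1) = 0.9484
Put-call parity: C − P = S·e^(−qT) − K·e^(−rT) = 460·0.9695 − 440·0.9484 = 445.9700 − 417.2960 = 28.6740
P = C − (C − P) = 67.05 − (28.6740) = 38.3760

$38.38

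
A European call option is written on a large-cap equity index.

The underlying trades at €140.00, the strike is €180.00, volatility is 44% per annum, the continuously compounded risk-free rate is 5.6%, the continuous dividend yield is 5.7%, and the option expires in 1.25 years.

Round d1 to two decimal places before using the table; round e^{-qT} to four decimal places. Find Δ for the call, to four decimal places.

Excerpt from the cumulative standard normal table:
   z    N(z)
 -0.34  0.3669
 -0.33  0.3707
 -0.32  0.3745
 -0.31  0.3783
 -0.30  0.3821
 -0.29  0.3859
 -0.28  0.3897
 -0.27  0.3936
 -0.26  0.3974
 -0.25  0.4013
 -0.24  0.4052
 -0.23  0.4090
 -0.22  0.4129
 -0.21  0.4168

0.3665

σ√T = 0.44·√1.25 = 0.4919
d₁ = [ln(140/180) + (0.056 − 0.057 + 0.44²/2)·1.25] / 0.4919 = [-0.2513 + 0.1197] / 0.4919 = -0.2674 → -0.27
N(d₁) = N(-0.27) = 0.3936
Δ_call = exp(−qT)·N(d₁) = 0.9312·0.3936 = 0.3665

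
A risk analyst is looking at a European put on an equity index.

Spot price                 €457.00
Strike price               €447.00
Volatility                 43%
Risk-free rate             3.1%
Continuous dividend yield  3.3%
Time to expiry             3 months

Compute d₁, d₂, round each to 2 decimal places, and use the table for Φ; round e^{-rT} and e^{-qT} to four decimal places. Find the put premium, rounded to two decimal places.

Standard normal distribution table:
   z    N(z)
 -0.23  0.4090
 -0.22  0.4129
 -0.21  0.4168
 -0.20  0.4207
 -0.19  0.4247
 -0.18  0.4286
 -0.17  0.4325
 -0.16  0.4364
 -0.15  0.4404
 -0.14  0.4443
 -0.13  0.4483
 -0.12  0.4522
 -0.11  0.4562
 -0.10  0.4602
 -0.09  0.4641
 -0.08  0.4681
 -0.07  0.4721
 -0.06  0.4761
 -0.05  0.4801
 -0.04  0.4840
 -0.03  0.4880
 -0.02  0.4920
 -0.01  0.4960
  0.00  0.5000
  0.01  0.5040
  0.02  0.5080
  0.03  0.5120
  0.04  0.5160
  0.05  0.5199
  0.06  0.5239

€34.64

σ√T = 0.43 × 0.5000 = 0.2150
d₁ = [ln(457/447) + (0.031 − 0.033 + 0.43²/2)·0.25] / 0.2150 = [0.0221 + 0.0226] / 0.2150 = 0.2081 ⇒ 0.21
d₂ = d₁ − σ√T = 0.2081 − 0.2150 = -0.0069 ⇒ -0.01
exp(−qT) = exp(−0.033·0.25) = 0.9918;  exp(−rT) = exp(−0.031·0.25) = 0.9923
N(−d₂) = N(0.01) = 0.5040;  N(−d₁) = N(-0.21) = 0.4168
P = 447·0.9923·0.5040 − 457·0.9918·0.4168 = 223.5533 − 188.9157 = 34.6376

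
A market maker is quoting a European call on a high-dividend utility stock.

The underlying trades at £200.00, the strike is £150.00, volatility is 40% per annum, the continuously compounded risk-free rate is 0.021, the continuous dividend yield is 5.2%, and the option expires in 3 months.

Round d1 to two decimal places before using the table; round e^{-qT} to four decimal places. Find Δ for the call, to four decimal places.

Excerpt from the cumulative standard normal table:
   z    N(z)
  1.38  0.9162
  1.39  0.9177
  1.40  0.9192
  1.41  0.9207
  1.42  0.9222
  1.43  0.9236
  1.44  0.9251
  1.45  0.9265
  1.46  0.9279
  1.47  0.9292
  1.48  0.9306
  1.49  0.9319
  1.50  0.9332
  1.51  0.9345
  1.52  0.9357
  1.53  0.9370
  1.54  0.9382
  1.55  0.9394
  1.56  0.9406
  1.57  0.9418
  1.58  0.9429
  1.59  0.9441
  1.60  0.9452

T = 0.25;  σ√T = 0.2000
d₁ = [ln(200/150) + (0.021 − 0.052 + 0.4²/2)·0.25] / 0.2000 = [0.2877 + 0.0123] / 0.2000 = 1.4997 → 1.50
N(d₁) = N(1.50) = 0.9332
Δ_call = exp(−qT)·N(d₁) = 0.9871·0.9332 = 0.9212

0.9212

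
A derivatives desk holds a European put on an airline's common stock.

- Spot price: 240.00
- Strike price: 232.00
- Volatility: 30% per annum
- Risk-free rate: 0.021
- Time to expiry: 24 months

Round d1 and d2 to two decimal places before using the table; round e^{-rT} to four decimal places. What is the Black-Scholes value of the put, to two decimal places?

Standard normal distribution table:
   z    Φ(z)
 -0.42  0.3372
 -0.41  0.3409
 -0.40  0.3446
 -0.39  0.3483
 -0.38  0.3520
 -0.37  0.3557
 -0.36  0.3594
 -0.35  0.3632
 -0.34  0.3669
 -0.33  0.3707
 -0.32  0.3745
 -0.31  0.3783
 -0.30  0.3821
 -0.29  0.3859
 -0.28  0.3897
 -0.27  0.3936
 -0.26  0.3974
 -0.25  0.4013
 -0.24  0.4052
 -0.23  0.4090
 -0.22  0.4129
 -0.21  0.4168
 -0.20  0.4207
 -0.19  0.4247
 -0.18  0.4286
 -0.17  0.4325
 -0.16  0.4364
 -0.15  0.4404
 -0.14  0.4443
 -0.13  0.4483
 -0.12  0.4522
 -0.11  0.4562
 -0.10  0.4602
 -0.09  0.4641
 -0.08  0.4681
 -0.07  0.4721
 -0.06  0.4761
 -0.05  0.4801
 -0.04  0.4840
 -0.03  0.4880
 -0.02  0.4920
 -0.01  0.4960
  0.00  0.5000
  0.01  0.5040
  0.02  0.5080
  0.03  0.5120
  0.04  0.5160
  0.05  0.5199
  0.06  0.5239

σ√T = 0.3 × 1.4142 = 0.4243
d₁ = [ln(240/232) + (0.021 + 0.3²/2)·2] / 0.4243 = [0.0339 + 0.1320] / 0.4243 = 0.3910 → 0.39
d₂ = d₁ − σ√T = 0.3910 − 0.4243 = -0.0332 → -0.03
e^(−rT) = e^(−0.021·2) = 0.9589
N(−d₂) = N(0.03) = 0.5120;  N(−d₁) = N(-0.39) = 0.3483
P = 232·0.9589·0.5120 − 240·0.3483 = 113.9020 − 83.5920 = 30.3100

30.31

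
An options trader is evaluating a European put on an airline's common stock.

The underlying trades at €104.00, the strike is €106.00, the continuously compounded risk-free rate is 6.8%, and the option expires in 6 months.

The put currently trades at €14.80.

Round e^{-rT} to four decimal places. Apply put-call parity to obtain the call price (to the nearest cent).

e^(−rT) = e^(−0.068·0.5) = 0.9666
Put-call parity: C − P = S − K·e^(−rT) = 104 − 106·0.9666 = 104 − 102.4596 = 1.5404
C = P + (C − P) = 14.80 + (1.5404) = 16.3404

€16.34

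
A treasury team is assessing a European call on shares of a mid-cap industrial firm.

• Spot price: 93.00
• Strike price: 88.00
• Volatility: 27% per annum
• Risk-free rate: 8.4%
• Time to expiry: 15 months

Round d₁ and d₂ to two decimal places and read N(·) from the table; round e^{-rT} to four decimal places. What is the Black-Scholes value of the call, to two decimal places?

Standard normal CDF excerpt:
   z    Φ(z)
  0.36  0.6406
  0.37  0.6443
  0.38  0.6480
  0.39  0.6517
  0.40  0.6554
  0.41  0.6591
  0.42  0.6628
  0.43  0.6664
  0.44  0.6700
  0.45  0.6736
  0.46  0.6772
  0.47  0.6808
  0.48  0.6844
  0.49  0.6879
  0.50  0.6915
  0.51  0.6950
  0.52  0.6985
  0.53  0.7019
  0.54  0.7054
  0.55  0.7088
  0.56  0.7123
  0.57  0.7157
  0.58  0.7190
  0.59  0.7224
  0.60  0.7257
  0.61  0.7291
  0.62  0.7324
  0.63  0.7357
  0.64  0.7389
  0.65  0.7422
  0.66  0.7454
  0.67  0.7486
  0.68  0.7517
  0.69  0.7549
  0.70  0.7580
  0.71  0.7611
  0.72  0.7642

18.57

σ√T = 0.27·√1.25 = 0.3019
d₁ = [ln(93/88) + (0.084 + ½·0.27²)·1.25] / (σ√T) = (0.0553 + 0.1506) / 0.3019 = 0.6818 ≈ 0.68
d₂ = 0.6818 − 0.3019 = 0.3800 ≈ 0.38
exp(−rT) = exp(−0.084·1.25) = 0.9003
C = 93·N(0.68) − 88·0.9003·N(0.38) = 93·0.7517 − 88·0.9003·0.6480 = 69.9081 − 51.3387 = 18.5694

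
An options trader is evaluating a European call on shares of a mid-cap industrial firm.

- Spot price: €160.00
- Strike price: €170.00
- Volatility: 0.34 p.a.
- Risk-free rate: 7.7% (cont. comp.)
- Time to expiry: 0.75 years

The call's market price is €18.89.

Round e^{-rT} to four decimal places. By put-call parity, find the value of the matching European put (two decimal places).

€19.35

exp(−rT) = exp(−0.077·0.75) = 0.9439
Put-call parity: C − P = S − K·e^(−rT) = 160 − 170·0.9439 = 160 − 160.4630 = -0.4630
P = C − (C − P) = 18.89 − (-0.4630) = 19.3530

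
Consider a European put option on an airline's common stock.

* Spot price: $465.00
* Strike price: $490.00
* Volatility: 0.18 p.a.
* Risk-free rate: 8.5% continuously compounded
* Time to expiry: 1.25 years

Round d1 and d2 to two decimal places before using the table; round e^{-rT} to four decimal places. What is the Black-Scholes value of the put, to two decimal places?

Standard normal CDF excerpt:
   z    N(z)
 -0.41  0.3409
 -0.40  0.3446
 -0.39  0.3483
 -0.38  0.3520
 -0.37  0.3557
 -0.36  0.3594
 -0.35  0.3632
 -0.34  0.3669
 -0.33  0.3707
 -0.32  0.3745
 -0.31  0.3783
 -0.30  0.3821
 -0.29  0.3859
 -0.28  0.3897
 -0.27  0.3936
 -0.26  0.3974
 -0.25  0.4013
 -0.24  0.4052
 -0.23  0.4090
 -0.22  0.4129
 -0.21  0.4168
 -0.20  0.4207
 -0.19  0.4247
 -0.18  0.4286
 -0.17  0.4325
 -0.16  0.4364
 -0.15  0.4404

T = 1.25;  σ√T = 0.2012
d₁ = [ln(465/490) + (0.085 + 0.18²/2)·1.25] / 0.2012 = [-0.0524 + 0.1265] / 0.2012 = 0.3684 ≈ 0.37
d₂ = d₁ − σ√T = 0.3684 − 0.2012 = 0.1671 ≈ 0.17
exp(−rT) = exp(−0.085·1.25) = 0.8992
N(−d₂) = N(-0.17) = 0.4325;  N(−d₁) = N(-0.37) = 0.3557
P = 490·0.8992·0.4325 − 465·0.3557 = 190.5630 − 165.4005 = 25.1625

$25.16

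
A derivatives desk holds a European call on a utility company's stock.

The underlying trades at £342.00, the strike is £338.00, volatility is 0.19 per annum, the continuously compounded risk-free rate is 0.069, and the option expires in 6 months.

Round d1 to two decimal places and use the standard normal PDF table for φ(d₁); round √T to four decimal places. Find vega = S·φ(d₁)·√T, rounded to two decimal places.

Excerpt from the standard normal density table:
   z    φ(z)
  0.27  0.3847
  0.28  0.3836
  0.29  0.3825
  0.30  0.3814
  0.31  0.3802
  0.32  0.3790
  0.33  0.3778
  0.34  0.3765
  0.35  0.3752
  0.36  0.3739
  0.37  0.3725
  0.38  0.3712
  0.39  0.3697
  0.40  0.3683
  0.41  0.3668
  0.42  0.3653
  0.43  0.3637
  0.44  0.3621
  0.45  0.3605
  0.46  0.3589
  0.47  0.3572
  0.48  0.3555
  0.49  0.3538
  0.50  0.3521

σ√T = 0.19 × 0.7071 = 0.1344
d₁ = [ln(342/338) + (0.069 + ½·0.19²)·0.5] / (σ√T) = (0.0118 + 0.0435) / 0.1344 = 0.4115 ⇒ 0.41
√T = √0.5 = 0.7071
φ(d₁) = φ(0.41) = 0.3668
vega = S·φ(d₁)·√T = 342·0.3668·0.7071 = 88.7026
(The put has the same vega.)

88.70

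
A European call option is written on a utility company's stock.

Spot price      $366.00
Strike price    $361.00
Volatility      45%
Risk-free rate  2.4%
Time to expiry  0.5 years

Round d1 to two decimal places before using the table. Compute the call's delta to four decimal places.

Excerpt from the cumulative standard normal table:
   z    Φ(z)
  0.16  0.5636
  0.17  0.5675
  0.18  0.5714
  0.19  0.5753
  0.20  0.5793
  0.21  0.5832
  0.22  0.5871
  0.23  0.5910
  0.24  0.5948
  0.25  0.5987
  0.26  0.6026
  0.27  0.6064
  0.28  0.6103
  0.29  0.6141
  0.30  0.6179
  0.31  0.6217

0.5948

σ√T = 0.45 × 0.7071 = 0.3182
d₁ = [ln(366/361) + (0.024 + 0.45²/2)·0.5] / 0.3182 = [0.0138 + 0.0626] / 0.3182 = 0.2400 ⇒ 0.24
N(d₁) = N(0.24) = 0.5948
Δ_call = N(d₁) = 0.5948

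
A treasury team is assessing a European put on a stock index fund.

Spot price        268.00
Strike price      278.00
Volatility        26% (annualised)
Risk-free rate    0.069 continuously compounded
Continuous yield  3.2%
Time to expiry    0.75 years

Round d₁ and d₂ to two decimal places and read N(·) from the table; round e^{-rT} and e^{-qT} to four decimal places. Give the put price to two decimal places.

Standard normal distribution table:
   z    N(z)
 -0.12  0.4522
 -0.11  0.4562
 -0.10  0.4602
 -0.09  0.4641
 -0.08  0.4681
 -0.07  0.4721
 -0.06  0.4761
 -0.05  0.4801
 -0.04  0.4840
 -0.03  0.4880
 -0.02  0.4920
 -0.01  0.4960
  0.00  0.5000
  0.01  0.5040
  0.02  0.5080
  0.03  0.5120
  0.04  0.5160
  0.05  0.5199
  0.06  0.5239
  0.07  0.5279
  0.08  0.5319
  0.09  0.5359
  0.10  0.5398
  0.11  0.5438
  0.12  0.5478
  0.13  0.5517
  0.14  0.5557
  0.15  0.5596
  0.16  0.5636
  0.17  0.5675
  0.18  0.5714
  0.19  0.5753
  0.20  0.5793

24.20

T = 0.75;  σ√T = 0.2252
d₁ = [ln(268/278) + (0.069 − 0.032 + 0.26²/2)·0.75] / 0.2252 = [-0.0366 + 0.0531] / 0.2252 = 0.0731 → 0.07
d₂ = d₁ − σ√T = 0.0731 − 0.2252 = -0.1520 → -0.15
exp(−qT) = exp(−0.032·0.75) = 0.9763;  exp(−rT) = exp(−0.069·0.75) = 0.9496
N(−d₂) = N(0.15) = 0.5596;  N(−d₁) = N(-0.07) = 0.4721
P = 278·0.9496·0.5596 − 268·0.9763·0.4721 = 147.7281 − 123.5242 = 24.2039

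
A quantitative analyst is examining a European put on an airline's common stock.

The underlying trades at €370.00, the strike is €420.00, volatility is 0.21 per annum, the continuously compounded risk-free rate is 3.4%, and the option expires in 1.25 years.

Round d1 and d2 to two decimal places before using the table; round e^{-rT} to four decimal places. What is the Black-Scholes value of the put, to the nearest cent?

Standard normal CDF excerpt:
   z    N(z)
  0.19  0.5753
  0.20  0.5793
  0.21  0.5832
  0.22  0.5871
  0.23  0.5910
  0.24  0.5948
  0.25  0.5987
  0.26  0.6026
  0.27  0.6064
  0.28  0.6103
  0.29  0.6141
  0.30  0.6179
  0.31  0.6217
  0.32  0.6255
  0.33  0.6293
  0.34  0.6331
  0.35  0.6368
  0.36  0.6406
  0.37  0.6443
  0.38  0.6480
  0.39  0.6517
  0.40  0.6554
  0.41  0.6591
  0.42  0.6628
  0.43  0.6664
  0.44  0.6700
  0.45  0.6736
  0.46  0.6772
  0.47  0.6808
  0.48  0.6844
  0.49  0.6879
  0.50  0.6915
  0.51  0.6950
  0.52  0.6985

€55.41

σ√T = 0.21·√1.25 = 0.2348
d₁ = [ln(370/420) + (0.034 + ½·0.21²)·1.25] / (σ√T) = (-0.1268 + 0.0701) / 0.2348 = -0.2414 which rounds to -0.24
d₂ = -0.2414 − 0.2348 = -0.4762 which rounds to -0.48
exp(−rT) = exp(−0.034·1.25) = 0.9584
P = 420·0.9584·N(0.48) − 370·N(0.24) = 420·0.9584·0.6844 − 370·0.5948 = 275.4902 − 220.0760 = 55.4142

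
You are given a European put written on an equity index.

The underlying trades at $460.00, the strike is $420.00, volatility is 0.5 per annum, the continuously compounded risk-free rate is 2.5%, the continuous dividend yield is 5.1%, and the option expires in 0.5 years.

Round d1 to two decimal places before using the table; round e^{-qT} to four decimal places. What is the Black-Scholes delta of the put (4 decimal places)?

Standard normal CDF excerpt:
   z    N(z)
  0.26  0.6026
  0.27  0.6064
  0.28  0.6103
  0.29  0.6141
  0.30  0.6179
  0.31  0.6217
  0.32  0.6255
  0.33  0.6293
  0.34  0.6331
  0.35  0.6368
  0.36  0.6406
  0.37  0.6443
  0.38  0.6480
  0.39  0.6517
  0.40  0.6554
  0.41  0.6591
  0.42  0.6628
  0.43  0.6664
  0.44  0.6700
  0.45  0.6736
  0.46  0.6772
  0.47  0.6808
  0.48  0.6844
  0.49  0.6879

-0.3359

σ√T = 0.5·√0.5 = 0.3536
d₁ = [ln(460/420) + (0.025 − 0.051 + ½·0.5²)·0.5] / (σ√T) = (0.0910 + 0.0495) / 0.3536 = 0.3973 which rounds to 0.40
N(d₁) = N(0.40) = 0.6554
Δ_put = exp(−qT)·(N(d₁) − 1) = 0.9748·(0.6554 − 1) = -0.3359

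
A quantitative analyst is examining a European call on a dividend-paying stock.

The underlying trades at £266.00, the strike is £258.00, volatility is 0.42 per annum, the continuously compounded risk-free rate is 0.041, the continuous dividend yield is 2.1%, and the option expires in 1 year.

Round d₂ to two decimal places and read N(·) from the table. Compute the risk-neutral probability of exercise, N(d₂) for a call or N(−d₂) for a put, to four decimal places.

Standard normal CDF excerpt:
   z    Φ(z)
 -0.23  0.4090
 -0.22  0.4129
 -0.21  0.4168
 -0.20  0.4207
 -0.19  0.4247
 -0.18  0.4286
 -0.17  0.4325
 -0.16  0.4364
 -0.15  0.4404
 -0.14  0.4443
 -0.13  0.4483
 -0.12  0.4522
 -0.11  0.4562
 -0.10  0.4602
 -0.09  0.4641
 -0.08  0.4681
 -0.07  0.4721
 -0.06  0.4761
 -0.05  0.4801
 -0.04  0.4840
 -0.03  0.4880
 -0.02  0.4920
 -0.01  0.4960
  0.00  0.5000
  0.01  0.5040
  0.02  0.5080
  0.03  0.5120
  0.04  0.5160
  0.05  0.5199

0.4641

σ√T = 0.42 × 1.0000 = 0.4200
d₁ = [ln(266/258) + (0.041 − 0.021 + 0.42²/2)·1] / 0.4200 = [0.0305 + 0.1082] / 0.4200 = 0.3303 ≈ 0.33
d₂ = d₁ − σ√T = 0.3303 − 0.4200 = -0.0897 ≈ -0.09
Pr(exercise) under Q = N(d₂) = 0.4641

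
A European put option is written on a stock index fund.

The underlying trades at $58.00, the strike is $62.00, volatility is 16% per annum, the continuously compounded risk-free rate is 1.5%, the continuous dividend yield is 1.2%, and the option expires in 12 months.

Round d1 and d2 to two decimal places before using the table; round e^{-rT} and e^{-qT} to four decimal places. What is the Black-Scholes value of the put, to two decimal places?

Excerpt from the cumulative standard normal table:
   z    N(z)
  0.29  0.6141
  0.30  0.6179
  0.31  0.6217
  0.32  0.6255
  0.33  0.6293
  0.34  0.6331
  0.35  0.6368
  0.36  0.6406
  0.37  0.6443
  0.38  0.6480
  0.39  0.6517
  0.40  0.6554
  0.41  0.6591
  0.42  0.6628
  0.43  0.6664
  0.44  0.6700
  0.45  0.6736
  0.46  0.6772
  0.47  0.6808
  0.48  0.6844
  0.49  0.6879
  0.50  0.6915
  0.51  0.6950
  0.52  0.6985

T = 1;  σ√T = 0.1600
d₁ = [ln(58/62) + (0.015 − 0.012 + 0.16²/2)·1] / 0.1600 = [-0.0667 + 0.0158] / 0.1600 = -0.3181 ⇒ -0.32
d₂ = d₁ − σ√T = -0.3181 − 0.1600 = -0.4781 ⇒ -0.48
exp(−qT) = exp(−0.012·1) = 0.9881;  exp(−rT) = exp(−0.015·1) = 0.9851
N(−d₂) = N(0.48) = 0.6844;  N(−d₁) = N(0.32) = 0.6255
P = 62·0.9851·0.6844 − 58·0.9881·0.6255 = 41.8006 − 35.8473 = 5.9533

$5.95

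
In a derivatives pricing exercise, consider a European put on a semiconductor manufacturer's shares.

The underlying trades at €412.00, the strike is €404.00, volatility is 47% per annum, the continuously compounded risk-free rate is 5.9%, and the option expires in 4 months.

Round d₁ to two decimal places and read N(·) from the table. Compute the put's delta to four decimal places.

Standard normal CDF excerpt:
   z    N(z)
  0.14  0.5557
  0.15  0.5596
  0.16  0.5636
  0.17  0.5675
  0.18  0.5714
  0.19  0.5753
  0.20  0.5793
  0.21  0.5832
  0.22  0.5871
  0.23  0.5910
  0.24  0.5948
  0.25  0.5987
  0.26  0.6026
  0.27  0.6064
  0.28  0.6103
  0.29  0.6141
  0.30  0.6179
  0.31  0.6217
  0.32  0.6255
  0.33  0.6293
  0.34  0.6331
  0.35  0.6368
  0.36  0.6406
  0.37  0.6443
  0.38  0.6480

-0.3897

σ√T = 0.47·√0.3333 = 0.2714
d₁ = [ln(412/404) + (0.059 + 0.47²/2)·0.3333] / 0.2714 = [0.0196 + 0.0565] / 0.2714 = 0.2804 which rounds to 0.28
N(d₁) = N(0.28) = 0.6103
Δ_put = N(d₁) − 1 = 0.6103 − 1 = -0.3897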